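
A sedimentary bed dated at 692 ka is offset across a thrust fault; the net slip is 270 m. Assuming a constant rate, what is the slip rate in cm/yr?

0.0390 cm/yr

rate = 270 m / 692 ka = 0.000390 m/yr = 0.0390 cm/yr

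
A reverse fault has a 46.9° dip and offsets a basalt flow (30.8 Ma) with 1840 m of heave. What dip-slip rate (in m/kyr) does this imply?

dip-slip = heave / cos(dip) = 1840 m / cos(46.9°) = 2693 m
rate = 2693 m / 30.8 Ma = 0.0000874 m/yr = 0.0874 m/kyr

0.0874 m/kyr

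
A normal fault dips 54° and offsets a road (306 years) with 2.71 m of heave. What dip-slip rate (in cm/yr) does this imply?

dip-slip = heave / cos(dip) = 2.71 m / cos(54°) = 4.611 m
rate = 4.611 m / 306 years = 0.0151 m/yr = 1.51 cm/yr

1.51 cm/yr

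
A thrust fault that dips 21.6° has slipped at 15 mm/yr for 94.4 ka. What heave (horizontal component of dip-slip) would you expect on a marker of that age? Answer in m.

dip-slip = rate × time = 15 mm/yr × 94.4 ka = 1416 m
heave = dip-slip × cos(dip) = 1416 × cos(21.6°) = 1320 m

1320 m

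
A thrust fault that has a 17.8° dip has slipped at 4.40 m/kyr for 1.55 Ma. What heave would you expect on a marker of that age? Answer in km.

dip-slip = rate × time = 4.40 m/kyr × 1.55 Ma = 6820 m
heave = dip-slip × cos(dip) = 6820 × cos(17.8°) = 6490 m = 6.49 km

6.49 km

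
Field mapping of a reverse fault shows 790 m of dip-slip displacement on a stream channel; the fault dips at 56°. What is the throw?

throw = dip-slip × sin(dip) = 790 m × sin(56°) = 655 m

655 m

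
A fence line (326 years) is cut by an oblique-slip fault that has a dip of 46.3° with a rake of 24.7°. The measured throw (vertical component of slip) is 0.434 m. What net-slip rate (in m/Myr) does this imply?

dip-slip = throw / sin(dip) = 0.434 / sin(46.3°) = 0.6003 m
net slip = dip-slip / sin(rake) = 0.6003 / sin(24.7°) = 1.437 m
rate = 1.437 m / 326 years = 0.00441 m/yr = 4410 m/Myr

4410 m/Myr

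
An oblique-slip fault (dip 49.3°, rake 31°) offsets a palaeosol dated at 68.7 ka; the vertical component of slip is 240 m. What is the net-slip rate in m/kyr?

8.95 m/kyr

dip-slip = throw / sin(dip) = 240 / sin(49.3°) = 316.6 m
net slip = dip-slip / sin(rake) = 316.6 / sin(31°) = 614.6 m
rate = 614.6 m / 68.7 ka = 0.00895 m/yr = 8.95 m/kyr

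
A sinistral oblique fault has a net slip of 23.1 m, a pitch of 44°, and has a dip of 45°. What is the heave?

11.3 m

dip-slip = net slip × sin(rake) = 23.1 m × sin(44°) = 16.05 m
heave = dip-slip × cos(dip) = 16.05 × cos(45°) = 11.3 m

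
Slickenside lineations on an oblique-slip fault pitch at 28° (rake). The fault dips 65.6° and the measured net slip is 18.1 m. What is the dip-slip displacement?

8.50 m

dip-slip = net slip × sin(rake) = 18.1 m × sin(28°) = 8.50 m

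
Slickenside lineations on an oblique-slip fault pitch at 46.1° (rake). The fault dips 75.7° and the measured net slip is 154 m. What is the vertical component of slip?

dip-slip = net slip × sin(rake) = 154 m × sin(46.1°) = 111 m
throw = dip-slip × sin(dip) = 111 × sin(75.7°) = 108 m

108 m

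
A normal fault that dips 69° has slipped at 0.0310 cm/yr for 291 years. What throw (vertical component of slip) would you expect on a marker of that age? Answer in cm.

8.42 cm

dip-slip = rate × time = 0.0310 cm/yr × 291 years = 0.09021 m
throw = dip-slip × sin(dip) = 0.09021 × sin(69°) = 0.0842 m = 8.42 cm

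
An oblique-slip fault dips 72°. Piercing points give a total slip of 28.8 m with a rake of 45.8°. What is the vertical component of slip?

dip-slip = net slip × sin(rake) = 28.8 m × sin(45.8°) = 20.65 m
throw = dip-slip × sin(dip) = 20.65 × sin(72°) = 19.6 m

19.6 m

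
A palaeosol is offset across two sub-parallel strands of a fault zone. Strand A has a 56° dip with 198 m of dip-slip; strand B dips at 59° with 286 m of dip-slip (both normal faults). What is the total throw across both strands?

throw_A = 198 × sin(56°) = 164.1 m
throw_B = 286 × sin(59°) = 245.1 m
total = 164.1 + 245.1 = 409 m

409 m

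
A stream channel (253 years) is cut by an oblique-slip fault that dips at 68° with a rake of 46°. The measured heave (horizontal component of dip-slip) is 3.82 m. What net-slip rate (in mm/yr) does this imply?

dip-slip = heave / cos(dip) = 3.82 / cos(68°) = 10.20 m
net slip = dip-slip / sin(rake) = 10.20 / sin(46°) = 14.18 m
rate = 14.18 m / 253 years = 0.0560 m/yr = 56 mm/yr

56 mm/yr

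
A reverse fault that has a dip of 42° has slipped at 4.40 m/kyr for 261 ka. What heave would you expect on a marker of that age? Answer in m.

853 m

dip-slip = rate × time = 4.40 m/kyr × 261 ka = 1148 m
heave = dip-slip × cos(dip) = 1148 × cos(42°) = 853 m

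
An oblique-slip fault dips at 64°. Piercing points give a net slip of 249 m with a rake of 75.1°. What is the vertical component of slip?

216 m

dip-slip = net slip × sin(rake) = 249 m × sin(75.1°) = 240.6 m
throw = dip-slip × sin(dip) = 240.6 × sin(64°) = 216 m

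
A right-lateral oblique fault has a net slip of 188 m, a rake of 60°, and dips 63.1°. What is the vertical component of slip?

dip-slip = net slip × sin(rake) = 188 m × sin(60°) = 162.8 m
throw = dip-slip × sin(dip) = 162.8 × sin(63.1°) = 145 m

145 m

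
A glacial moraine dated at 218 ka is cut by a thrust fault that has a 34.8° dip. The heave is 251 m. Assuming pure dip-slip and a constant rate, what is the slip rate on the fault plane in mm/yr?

1.40 mm/yr

dip-slip = heave / cos(dip) = 251 m / cos(34.8°) = 305.7 m
rate = 305.7 m / 218 ka = 0.00140 m/yr = 1.40 mm/yr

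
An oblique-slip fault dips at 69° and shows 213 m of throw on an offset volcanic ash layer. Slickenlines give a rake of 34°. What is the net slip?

dip-slip = throw / sin(dip) = 213 / sin(69°) = 228.2 m
net slip = dip-slip / sin(rake) = 228.2 / sin(34°) = 408 m

408 m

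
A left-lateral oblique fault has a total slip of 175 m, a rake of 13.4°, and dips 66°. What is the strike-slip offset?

strike-slip = net slip × cos(rake) = 175 m × cos(13.4°) = 170 m

170 m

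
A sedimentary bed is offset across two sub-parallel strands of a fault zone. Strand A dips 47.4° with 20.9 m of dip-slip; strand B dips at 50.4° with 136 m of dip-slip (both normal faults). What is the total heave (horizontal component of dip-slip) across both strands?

101 m

heave_A = 20.9 × cos(47.4°) = 14.15 m
heave_B = 136 × cos(50.4°) = 86.69 m
total = 14.15 + 86.69 = 101 m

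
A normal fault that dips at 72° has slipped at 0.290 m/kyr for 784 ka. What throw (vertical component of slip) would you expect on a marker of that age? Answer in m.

dip-slip = rate × time = 0.290 m/kyr × 784 ka = 227.4 m
throw = dip-slip × sin(dip) = 227.4 × sin(72°) = 216 m

216 m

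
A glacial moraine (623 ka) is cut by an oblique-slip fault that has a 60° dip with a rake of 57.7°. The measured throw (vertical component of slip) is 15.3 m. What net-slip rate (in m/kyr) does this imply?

dip-slip = throw / sin(dip) = 15.3 / sin(60°) = 17.67 m
net slip = dip-slip / sin(rake) = 17.67 / sin(57.7°) = 20.90 m
rate = 20.90 m / 623 ka = 0.0000335 m/yr = 0.0335 m/kyr

0.0335 m/kyr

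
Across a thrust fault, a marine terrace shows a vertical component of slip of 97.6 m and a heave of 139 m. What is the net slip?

net slip = √(throw² + heave²) = √(97.6² + 139²) = 170 m

170 m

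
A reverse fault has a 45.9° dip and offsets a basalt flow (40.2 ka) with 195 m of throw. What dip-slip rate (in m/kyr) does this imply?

6.75 m/kyr

dip-slip = throw / sin(dip) = 195 m / sin(45.9°) = 271.5 m
rate = 271.5 m / 40.2 ka = 0.00675 m/yr = 6.75 m/kyr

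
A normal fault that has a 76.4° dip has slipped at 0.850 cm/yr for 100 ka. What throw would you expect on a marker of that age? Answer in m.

dip-slip = rate × time = 0.850 cm/yr × 100 ka = 850 m
throw = dip-slip × sin(dip) = 850 × sin(76.4°) = 826 m

826 m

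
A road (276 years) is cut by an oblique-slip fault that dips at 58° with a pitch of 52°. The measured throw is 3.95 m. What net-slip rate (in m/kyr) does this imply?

dip-slip = throw / sin(dip) = 3.95 / sin(58°) = 4.658 m
net slip = dip-slip / sin(rake) = 4.658 / sin(52°) = 5.911 m
rate = 5.911 m / 276 years = 0.0214 m/yr = 21.4 m/kyr

21.4 m/kyr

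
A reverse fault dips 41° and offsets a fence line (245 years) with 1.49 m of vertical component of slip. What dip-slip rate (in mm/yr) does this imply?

dip-slip = throw / sin(dip) = 1.49 m / sin(41°) = 2.271 m
rate = 2.271 m / 245 years = 0.00927 m/yr = 9.27 mm/yr

9.27 mm/yr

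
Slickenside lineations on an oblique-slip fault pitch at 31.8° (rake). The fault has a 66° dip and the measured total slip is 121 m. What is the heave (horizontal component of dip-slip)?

25.9 m

dip-slip = net slip × sin(rake) = 121 m × sin(31.8°) = 63.76 m
heave = dip-slip × cos(dip) = 63.76 × cos(66°) = 25.9 m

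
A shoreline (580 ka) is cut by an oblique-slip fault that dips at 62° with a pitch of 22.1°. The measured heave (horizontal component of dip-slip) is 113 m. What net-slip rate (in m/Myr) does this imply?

1100 m/Myr

dip-slip = heave / cos(dip) = 113 / cos(62°) = 240.7 m
net slip = dip-slip / sin(rake) = 240.7 / sin(22.1°) = 639.8 m
rate = 639.8 m / 580 ka = 0.00110 m/yr = 1100 m/Myr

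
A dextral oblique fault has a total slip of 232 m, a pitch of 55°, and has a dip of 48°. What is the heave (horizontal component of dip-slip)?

127 m

dip-slip = net slip × sin(rake) = 232 m × sin(55°) = 190 m
heave = dip-slip × cos(dip) = 190 × cos(48°) = 127 m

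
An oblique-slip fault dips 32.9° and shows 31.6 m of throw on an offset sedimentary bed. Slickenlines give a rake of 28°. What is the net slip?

124 m

dip-slip = throw / sin(dip) = 31.6 / sin(32.9°) = 58.18 m
net slip = dip-slip / sin(rake) = 58.18 / sin(28°) = 124 m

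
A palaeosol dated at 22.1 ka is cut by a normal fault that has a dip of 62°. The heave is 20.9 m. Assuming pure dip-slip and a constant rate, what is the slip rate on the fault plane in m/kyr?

dip-slip = heave / cos(dip) = 20.9 m / cos(62°) = 44.52 m
rate = 44.52 m / 22.1 ka = 0.00201 m/yr = 2.01 m/kyr

2.01 m/kyr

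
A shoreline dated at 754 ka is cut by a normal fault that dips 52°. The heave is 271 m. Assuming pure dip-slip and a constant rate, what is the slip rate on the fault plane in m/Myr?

dip-slip = heave / cos(dip) = 271 m / cos(52°) = 440.2 m
rate = 440.2 m / 754 ka = 0.000584 m/yr = 584 m/Myr

584 m/Myr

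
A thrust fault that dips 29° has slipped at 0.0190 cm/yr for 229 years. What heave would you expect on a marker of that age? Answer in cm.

dip-slip = rate × time = 0.0190 cm/yr × 229 years = 0.04351 m
heave = dip-slip × cos(dip) = 0.04351 × cos(29°) = 0.0381 m = 3.81 cm

3.81 cm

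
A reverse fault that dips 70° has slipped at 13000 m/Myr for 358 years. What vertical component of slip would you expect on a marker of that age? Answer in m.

dip-slip = rate × time = 13000 m/Myr × 358 years = 4.654 m
throw = dip-slip × sin(dip) = 4.654 × sin(70°) = 4.37 m

4.37 m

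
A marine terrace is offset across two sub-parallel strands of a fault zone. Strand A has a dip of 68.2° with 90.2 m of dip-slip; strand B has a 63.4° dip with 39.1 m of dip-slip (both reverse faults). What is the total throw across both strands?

119 m

throw_A = 90.2 × sin(68.2°) = 83.75 m
throw_B = 39.1 × sin(63.4°) = 34.96 m
total = 83.75 + 34.96 = 119 m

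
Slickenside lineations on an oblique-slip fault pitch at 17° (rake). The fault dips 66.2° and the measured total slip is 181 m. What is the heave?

dip-slip = net slip × sin(rake) = 181 m × sin(17°) = 52.92 m
heave = dip-slip × cos(dip) = 52.92 × cos(66.2°) = 21.4 m

21.4 m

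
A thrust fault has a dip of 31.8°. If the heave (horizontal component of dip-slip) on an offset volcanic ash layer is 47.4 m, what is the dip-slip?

55.8 m

dip-slip = heave / cos(dip) = 47.4 / cos(31.8°) = 55.8 m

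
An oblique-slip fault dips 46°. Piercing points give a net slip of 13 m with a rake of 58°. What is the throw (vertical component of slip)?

dip-slip = net slip × sin(rake) = 13 m × sin(58°) = 11.02 m
throw = dip-slip × sin(dip) = 11.02 × sin(46°) = 7.93 m

7.93 m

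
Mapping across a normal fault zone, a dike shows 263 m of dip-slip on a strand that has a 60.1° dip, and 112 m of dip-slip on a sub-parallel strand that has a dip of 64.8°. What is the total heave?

179 m

heave_A = 263 × cos(60.1°) = 131.1 m
heave_B = 112 × cos(64.8°) = 47.69 m
total = 131.1 + 47.69 = 179 m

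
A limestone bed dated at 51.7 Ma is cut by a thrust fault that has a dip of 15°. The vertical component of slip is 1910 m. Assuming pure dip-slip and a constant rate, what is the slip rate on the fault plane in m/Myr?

dip-slip = throw / sin(dip) = 1910 m / sin(15°) = 7380 m
rate = 7380 m / 51.7 Ma = 0.000143 m/yr = 143 m/Myr

143 m/Myr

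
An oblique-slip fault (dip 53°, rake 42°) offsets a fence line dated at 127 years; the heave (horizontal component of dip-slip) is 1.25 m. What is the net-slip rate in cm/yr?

dip-slip = heave / cos(dip) = 1.25 / cos(53°) = 2.077 m
net slip = dip-slip / sin(rake) = 2.077 / sin(42°) = 3.104 m
rate = 3.104 m / 127 years = 0.0244 m/yr = 2.44 cm/yr

2.44 cm/yr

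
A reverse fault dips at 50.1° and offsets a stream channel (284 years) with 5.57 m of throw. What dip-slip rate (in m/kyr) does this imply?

dip-slip = throw / sin(dip) = 5.57 m / sin(50.1°) = 7.260 m
rate = 7.260 m / 284 years = 0.0256 m/yr = 25.6 m/kyr

25.6 m/kyr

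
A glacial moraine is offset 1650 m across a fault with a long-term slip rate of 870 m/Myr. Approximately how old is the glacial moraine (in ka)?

1900 ka

age = offset / rate = 1650 m / (870 m/Myr) = 1.9e+06 yr = 1900 ka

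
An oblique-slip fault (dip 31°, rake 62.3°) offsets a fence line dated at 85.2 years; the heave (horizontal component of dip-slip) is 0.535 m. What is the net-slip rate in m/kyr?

dip-slip = heave / cos(dip) = 0.535 / cos(31°) = 0.6241 m
net slip = dip-slip / sin(rake) = 0.6241 / sin(62.3°) = 0.7049 m
rate = 0.7049 m / 85.2 years = 0.00827 m/yr = 8.27 m/kyr

8.27 m/kyr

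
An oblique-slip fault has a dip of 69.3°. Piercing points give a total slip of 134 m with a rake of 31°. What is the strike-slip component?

strike-slip = net slip × cos(rake) = 134 m × cos(31°) = 115 m

115 m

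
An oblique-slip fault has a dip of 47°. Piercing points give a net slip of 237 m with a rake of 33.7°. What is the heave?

89.7 m

dip-slip = net slip × sin(rake) = 237 m × sin(33.7°) = 131.5 m
heave = dip-slip × cos(dip) = 131.5 × cos(47°) = 89.7 m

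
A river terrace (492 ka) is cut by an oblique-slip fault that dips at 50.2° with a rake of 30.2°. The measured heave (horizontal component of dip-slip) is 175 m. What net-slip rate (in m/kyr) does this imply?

1.10 m/kyr

dip-slip = heave / cos(dip) = 175 / cos(50.2°) = 273.4 m
net slip = dip-slip / sin(rake) = 273.4 / sin(30.2°) = 543.5 m
rate = 543.5 m / 492 ka = 0.00110 m/yr = 1.10 m/kyr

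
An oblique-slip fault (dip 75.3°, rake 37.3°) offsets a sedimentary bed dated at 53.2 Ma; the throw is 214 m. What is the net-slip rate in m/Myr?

6.86 m/Myr

dip-slip = throw / sin(dip) = 214 / sin(75.3°) = 221.2 m
net slip = dip-slip / sin(rake) = 221.2 / sin(37.3°) = 365.1 m
rate = 365.1 m / 53.2 Ma = 0.00000686 m/yr = 6.86 m/Myr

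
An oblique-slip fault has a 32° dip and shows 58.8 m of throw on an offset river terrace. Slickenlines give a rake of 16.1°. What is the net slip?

400 m

dip-slip = throw / sin(dip) = 58.8 / sin(32°) = 111 m
net slip = dip-slip / sin(rake) = 111 / sin(16.1°) = 400 m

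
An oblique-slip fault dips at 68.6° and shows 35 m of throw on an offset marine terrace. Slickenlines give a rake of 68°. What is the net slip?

dip-slip = throw / sin(dip) = 35 / sin(68.6°) = 37.59 m
net slip = dip-slip / sin(rake) = 37.59 / sin(68°) = 40.5 m

40.5 m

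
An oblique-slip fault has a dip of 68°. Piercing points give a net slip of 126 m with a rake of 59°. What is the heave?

40.5 m

dip-slip = net slip × sin(rake) = 126 m × sin(59°) = 108 m
heave = dip-slip × cos(dip) = 108 × cos(68°) = 40.5 m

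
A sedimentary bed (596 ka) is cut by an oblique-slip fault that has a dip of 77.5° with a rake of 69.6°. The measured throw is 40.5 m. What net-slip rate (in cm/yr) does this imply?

0.00743 cm/yr

dip-slip = throw / sin(dip) = 40.5 / sin(77.5°) = 41.48 m
net slip = dip-slip / sin(rake) = 41.48 / sin(69.6°) = 44.26 m
rate = 44.26 m / 596 ka = 0.0000743 m/yr = 0.00743 cm/yr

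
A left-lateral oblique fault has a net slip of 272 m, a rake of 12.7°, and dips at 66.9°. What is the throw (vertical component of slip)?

55 m

dip-slip = net slip × sin(rake) = 272 m × sin(12.7°) = 59.80 m
throw = dip-slip × sin(dip) = 59.80 × sin(66.9°) = 55 m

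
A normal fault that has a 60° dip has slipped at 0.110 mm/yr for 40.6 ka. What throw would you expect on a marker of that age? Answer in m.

dip-slip = rate × time = 0.110 mm/yr × 40.6 ka = 4.466 m
throw = dip-slip × sin(dip) = 4.466 × sin(60°) = 3.87 m

3.87 m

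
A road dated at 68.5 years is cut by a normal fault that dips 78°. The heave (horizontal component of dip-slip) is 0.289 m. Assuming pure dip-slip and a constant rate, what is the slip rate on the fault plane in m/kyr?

20.3 m/kyr

dip-slip = heave / cos(dip) = 0.289 m / cos(78°) = 1.390 m
rate = 1.390 m / 68.5 years = 0.0203 m/yr = 20.3 m/kyr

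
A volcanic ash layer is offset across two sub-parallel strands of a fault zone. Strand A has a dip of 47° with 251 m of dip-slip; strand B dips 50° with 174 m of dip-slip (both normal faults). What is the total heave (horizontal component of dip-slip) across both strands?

heave_A = 251 × cos(47°) = 171.2 m
heave_B = 174 × cos(50°) = 111.8 m
total = 171.2 + 111.8 = 283 m

283 m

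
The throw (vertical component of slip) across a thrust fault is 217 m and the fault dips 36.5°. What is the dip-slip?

365 m

dip-slip = throw / sin(dip) = 217 / sin(36.5°) = 365 m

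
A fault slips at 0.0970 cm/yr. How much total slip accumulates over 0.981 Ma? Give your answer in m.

slip = rate × time = 0.0970 cm/yr × 0.981 Ma = 952 m

952 m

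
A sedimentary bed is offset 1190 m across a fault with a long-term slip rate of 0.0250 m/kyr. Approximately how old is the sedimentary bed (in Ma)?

47.6 Ma

age = offset / rate = 1190 m / (0.0250 m/kyr) = 4.76e+07 yr = 47.6 Ma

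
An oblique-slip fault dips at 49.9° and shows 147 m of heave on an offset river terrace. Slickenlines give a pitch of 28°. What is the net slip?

dip-slip = heave / cos(dip) = 147 / cos(49.9°) = 228.2 m
net slip = dip-slip / sin(rake) = 228.2 / sin(28°) = 486 m

486 m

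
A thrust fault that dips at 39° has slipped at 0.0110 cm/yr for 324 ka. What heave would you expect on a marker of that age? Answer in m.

27.7 m

dip-slip = rate × time = 0.0110 cm/yr × 324 ka = 35.64 m
heave = dip-slip × cos(dip) = 35.64 × cos(39°) = 27.7 m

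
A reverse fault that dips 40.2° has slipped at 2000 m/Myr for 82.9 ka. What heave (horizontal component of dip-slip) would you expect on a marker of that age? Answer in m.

dip-slip = rate × time = 2000 m/Myr × 82.9 ka = 165.8 m
heave = dip-slip × cos(dip) = 165.8 × cos(40.2°) = 127 m

127 m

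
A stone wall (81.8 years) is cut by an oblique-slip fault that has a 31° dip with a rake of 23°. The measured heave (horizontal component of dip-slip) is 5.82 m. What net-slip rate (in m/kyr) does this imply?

212 m/kyr

dip-slip = heave / cos(dip) = 5.82 / cos(31°) = 6.790 m
net slip = dip-slip / sin(rake) = 6.790 / sin(23°) = 17.38 m
rate = 17.38 m / 81.8 years = 0.212 m/yr = 212 m/kyr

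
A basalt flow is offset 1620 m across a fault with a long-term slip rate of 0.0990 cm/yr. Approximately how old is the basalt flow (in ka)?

1640 ka

age = offset / rate = 1620 m / (0.0990 cm/yr) = 1.64e+06 yr = 1640 ka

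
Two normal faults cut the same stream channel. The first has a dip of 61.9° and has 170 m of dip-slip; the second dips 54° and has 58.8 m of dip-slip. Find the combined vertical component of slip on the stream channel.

198 m

throw_A = 170 × sin(61.9°) = 150 m
throw_B = 58.8 × sin(54°) = 47.57 m
total = 150 + 47.57 = 198 m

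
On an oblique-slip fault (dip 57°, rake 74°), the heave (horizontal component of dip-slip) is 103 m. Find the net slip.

197 m

dip-slip = heave / cos(dip) = 103 / cos(57°) = 189.1 m
net slip = dip-slip / sin(rake) = 189.1 / sin(74°) = 197 m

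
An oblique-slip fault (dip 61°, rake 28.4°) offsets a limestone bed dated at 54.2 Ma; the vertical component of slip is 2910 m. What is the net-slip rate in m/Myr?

dip-slip = throw / sin(dip) = 2910 / sin(61°) = 3327 m
net slip = dip-slip / sin(rake) = 3327 / sin(28.4°) = 6995 m
rate = 6995 m / 54.2 Ma = 0.000129 m/yr = 129 m/Myr

129 m/Myr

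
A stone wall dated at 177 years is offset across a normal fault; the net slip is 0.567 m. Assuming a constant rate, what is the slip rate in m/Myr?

rate = 0.567 m / 177 years = 0.00320 m/yr = 3200 m/Myr

3200 m/Myr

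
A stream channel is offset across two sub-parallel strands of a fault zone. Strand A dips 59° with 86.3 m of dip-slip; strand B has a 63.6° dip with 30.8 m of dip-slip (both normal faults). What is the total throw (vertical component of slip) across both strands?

102 m

throw_A = 86.3 × sin(59°) = 73.97 m
throw_B = 30.8 × sin(63.6°) = 27.59 m
total = 73.97 + 27.59 = 102 m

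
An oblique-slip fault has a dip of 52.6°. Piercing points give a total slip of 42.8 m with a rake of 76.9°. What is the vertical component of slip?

dip-slip = net slip × sin(rake) = 42.8 m × sin(76.9°) = 41.69 m
throw = dip-slip × sin(dip) = 41.69 × sin(52.6°) = 33.1 m

33.1 m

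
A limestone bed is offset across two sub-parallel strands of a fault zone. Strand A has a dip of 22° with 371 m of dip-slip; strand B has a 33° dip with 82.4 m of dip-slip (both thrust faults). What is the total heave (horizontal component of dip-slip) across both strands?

413 m

heave_A = 371 × cos(22°) = 344 m
heave_B = 82.4 × cos(33°) = 69.11 m
total = 344 + 69.11 = 413 m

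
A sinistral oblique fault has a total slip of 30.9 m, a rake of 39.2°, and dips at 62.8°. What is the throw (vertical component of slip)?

17.4 m

dip-slip = net slip × sin(rake) = 30.9 m × sin(39.2°) = 19.53 m
throw = dip-slip × sin(dip) = 19.53 × sin(62.8°) = 17.4 m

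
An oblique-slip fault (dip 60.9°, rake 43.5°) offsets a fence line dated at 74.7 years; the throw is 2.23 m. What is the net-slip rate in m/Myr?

dip-slip = throw / sin(dip) = 2.23 / sin(60.9°) = 2.552 m
net slip = dip-slip / sin(rake) = 2.552 / sin(43.5°) = 3.708 m
rate = 3.708 m / 74.7 years = 0.0496 m/yr = 49600 m/Myr

49600 m/Myr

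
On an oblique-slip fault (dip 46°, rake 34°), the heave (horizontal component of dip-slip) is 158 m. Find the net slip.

407 m

dip-slip = heave / cos(dip) = 158 / cos(46°) = 227.4 m
net slip = dip-slip / sin(rake) = 227.4 / sin(34°) = 407 m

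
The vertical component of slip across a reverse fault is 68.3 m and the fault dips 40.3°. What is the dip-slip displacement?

dip-slip = throw / sin(dip) = 68.3 / sin(40.3°) = 106 m

106 m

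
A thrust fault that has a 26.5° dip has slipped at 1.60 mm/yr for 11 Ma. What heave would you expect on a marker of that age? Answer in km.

dip-slip = rate × time = 1.60 mm/yr × 11 Ma = 17600 m
heave = dip-slip × cos(dip) = 17600 × cos(26.5°) = 15800 m = 15.8 km

15.8 km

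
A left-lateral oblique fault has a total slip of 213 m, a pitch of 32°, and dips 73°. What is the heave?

33 m

dip-slip = net slip × sin(rake) = 213 m × sin(32°) = 112.9 m
heave = dip-slip × cos(dip) = 112.9 × cos(73°) = 33 m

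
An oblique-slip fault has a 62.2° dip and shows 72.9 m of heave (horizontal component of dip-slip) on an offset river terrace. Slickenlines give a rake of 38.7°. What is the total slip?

250 m

dip-slip = heave / cos(dip) = 72.9 / cos(62.2°) = 156.3 m
net slip = dip-slip / sin(rake) = 156.3 / sin(38.7°) = 250 m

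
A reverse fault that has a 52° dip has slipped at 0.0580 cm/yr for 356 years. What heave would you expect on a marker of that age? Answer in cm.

12.7 cm

dip-slip = rate × time = 0.0580 cm/yr × 356 years = 0.2065 m
heave = dip-slip × cos(dip) = 0.2065 × cos(52°) = 0.127 m = 12.7 cm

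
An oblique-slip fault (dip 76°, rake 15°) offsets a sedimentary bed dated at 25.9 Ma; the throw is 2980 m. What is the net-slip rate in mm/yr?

0.458 mm/yr

dip-slip = throw / sin(dip) = 2980 / sin(76°) = 3071 m
net slip = dip-slip / sin(rake) = 3071 / sin(15°) = 11870 m
rate = 11870 m / 25.9 Ma = 0.000458 m/yr = 0.458 mm/yr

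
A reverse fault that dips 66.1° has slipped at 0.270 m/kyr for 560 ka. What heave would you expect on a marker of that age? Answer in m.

dip-slip = rate × time = 0.270 m/kyr × 560 ka = 151.2 m
heave = dip-slip × cos(dip) = 151.2 × cos(66.1°) = 61.3 m

61.3 m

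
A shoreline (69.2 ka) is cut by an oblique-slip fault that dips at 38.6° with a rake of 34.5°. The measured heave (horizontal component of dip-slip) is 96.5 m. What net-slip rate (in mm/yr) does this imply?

dip-slip = heave / cos(dip) = 96.5 / cos(38.6°) = 123.5 m
net slip = dip-slip / sin(rake) = 123.5 / sin(34.5°) = 218 m
rate = 218 m / 69.2 ka = 0.00315 m/yr = 3.15 mm/yr

3.15 mm/yr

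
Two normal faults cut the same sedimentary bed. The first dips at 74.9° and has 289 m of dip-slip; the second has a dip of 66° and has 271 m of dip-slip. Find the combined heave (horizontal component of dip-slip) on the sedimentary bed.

186 m

heave_A = 289 × cos(74.9°) = 75.29 m
heave_B = 271 × cos(66°) = 110.2 m
total = 75.29 + 110.2 = 186 m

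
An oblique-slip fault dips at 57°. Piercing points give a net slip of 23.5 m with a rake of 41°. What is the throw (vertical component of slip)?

dip-slip = net slip × sin(rake) = 23.5 m × sin(41°) = 15.42 m
throw = dip-slip × sin(dip) = 15.42 × sin(57°) = 12.9 m

12.9 m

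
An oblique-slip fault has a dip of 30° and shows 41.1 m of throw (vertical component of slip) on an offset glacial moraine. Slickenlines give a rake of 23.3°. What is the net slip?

208 m

dip-slip = throw / sin(dip) = 41.1 / sin(30°) = 82.20 m
net slip = dip-slip / sin(rake) = 82.20 / sin(23.3°) = 208 m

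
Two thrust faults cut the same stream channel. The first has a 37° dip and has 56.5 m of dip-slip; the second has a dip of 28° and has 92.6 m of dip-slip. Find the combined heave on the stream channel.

heave_A = 56.5 × cos(37°) = 45.12 m
heave_B = 92.6 × cos(28°) = 81.76 m
total = 45.12 + 81.76 = 127 m

127 m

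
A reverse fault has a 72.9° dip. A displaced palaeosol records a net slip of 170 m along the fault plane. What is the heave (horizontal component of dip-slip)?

50 m

heave = dip-slip × cos(dip) = 170 m × cos(72.9°) = 50 m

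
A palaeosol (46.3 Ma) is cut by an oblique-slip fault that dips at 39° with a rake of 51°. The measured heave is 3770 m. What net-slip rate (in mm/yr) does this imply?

0.135 mm/yr

dip-slip = heave / cos(dip) = 3770 / cos(39°) = 4851 m
net slip = dip-slip / sin(rake) = 4851 / sin(51°) = 6242 m
rate = 6242 m / 46.3 Ma = 0.000135 m/yr = 0.135 mm/yr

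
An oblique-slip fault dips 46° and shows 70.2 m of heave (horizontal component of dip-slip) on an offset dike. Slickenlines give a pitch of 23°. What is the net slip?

dip-slip = heave / cos(dip) = 70.2 / cos(46°) = 101.1 m
net slip = dip-slip / sin(rake) = 101.1 / sin(23°) = 259 m

259 m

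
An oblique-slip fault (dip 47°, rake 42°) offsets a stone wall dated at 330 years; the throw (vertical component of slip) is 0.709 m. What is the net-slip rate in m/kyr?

4.39 m/kyr

dip-slip = throw / sin(dip) = 0.709 / sin(47°) = 0.9694 m
net slip = dip-slip / sin(rake) = 0.9694 / sin(42°) = 1.449 m
rate = 1.449 m / 330 years = 0.00439 m/yr = 4.39 m/kyr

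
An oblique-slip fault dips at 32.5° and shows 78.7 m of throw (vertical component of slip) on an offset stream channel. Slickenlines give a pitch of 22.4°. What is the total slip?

dip-slip = throw / sin(dip) = 78.7 / sin(32.5°) = 146.5 m
net slip = dip-slip / sin(rake) = 146.5 / sin(22.4°) = 384 m

384 m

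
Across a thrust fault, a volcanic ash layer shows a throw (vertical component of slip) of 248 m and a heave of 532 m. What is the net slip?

587 m

net slip = √(throw² + heave²) = √(248² + 532²) = 587 m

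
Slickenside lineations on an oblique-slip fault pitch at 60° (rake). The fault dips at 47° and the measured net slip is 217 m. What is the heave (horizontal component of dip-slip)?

128 m

dip-slip = net slip × sin(rake) = 217 m × sin(60°) = 187.9 m
heave = dip-slip × cos(dip) = 187.9 × cos(47°) = 128 m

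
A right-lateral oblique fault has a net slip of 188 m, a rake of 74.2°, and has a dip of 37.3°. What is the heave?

144 m

dip-slip = net slip × sin(rake) = 188 m × sin(74.2°) = 180.9 m
heave = dip-slip × cos(dip) = 180.9 × cos(37.3°) = 144 m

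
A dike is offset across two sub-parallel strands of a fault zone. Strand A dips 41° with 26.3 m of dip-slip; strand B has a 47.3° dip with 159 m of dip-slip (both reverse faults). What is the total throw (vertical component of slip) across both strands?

throw_A = 26.3 × sin(41°) = 17.25 m
throw_B = 159 × sin(47.3°) = 116.9 m
total = 17.25 + 116.9 = 134 m

134 m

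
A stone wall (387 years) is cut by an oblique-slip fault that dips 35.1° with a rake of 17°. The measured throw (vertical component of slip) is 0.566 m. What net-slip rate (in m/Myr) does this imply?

8700 m/Myr

dip-slip = throw / sin(dip) = 0.566 / sin(35.1°) = 0.9843 m
net slip = dip-slip / sin(rake) = 0.9843 / sin(17°) = 3.367 m
rate = 3.367 m / 387 years = 0.00870 m/yr = 8700 m/Myr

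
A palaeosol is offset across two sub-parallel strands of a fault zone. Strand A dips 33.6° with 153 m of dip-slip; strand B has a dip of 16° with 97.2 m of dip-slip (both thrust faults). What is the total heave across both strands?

heave_A = 153 × cos(33.6°) = 127.4 m
heave_B = 97.2 × cos(16°) = 93.43 m
total = 127.4 + 93.43 = 221 m

221 m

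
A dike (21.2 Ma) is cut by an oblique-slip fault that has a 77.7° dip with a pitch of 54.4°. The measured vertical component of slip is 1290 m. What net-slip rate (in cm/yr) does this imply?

dip-slip = throw / sin(dip) = 1290 / sin(77.7°) = 1320 m
net slip = dip-slip / sin(rake) = 1320 / sin(54.4°) = 1624 m
rate = 1624 m / 21.2 Ma = 0.0000766 m/yr = 0.00766 cm/yr

0.00766 cm/yr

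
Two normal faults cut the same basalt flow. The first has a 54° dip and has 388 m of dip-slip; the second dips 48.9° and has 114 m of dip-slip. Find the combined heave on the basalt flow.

heave_A = 388 × cos(54°) = 228.1 m
heave_B = 114 × cos(48.9°) = 74.94 m
total = 228.1 + 74.94 = 303 m

303 m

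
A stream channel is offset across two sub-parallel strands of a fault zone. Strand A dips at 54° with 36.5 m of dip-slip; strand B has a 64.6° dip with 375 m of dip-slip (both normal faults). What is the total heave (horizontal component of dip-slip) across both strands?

182 m

heave_A = 36.5 × cos(54°) = 21.45 m
heave_B = 375 × cos(64.6°) = 160.9 m
total = 21.45 + 160.9 = 182 m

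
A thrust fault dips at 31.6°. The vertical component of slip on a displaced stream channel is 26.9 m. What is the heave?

43.7 m

heave = throw / tan(dip) = 26.9 / tan(31.6°) = 43.7 m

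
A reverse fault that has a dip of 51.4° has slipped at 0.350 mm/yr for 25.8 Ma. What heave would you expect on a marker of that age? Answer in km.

5.63 km

dip-slip = rate × time = 0.350 mm/yr × 25.8 Ma = 9030 m
heave = dip-slip × cos(dip) = 9030 × cos(51.4°) = 5630 m = 5.63 km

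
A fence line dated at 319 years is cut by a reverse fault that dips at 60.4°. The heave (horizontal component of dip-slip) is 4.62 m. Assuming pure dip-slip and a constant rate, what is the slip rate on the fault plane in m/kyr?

29.3 m/kyr

dip-slip = heave / cos(dip) = 4.62 m / cos(60.4°) = 9.353 m
rate = 9.353 m / 319 years = 0.0293 m/yr = 29.3 m/kyr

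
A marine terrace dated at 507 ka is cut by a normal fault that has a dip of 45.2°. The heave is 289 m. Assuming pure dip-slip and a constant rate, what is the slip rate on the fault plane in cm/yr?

0.0809 cm/yr

dip-slip = heave / cos(dip) = 289 m / cos(45.2°) = 410.1 m
rate = 410.1 m / 507 ka = 0.000809 m/yr = 0.0809 cm/yr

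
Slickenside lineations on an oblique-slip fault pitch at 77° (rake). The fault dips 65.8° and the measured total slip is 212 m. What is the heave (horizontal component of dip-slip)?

dip-slip = net slip × sin(rake) = 212 m × sin(77°) = 206.6 m
heave = dip-slip × cos(dip) = 206.6 × cos(65.8°) = 84.7 m

84.7 m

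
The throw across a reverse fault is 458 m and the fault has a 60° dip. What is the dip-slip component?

529 m

dip-slip = throw / sin(dip) = 458 / sin(60°) = 529 m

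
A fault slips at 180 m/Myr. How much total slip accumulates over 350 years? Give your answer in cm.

6.30 cm

slip = rate × time = 180 m/Myr × 350 years = 0.0630 m = 6.30 cm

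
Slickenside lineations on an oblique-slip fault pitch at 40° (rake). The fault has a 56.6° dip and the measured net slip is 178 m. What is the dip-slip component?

dip-slip = net slip × sin(rake) = 178 m × sin(40°) = 114 m

114 m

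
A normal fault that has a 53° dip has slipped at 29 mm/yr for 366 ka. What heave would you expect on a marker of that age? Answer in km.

dip-slip = rate × time = 29 mm/yr × 366 ka = 10610 m
heave = dip-slip × cos(dip) = 10610 × cos(53°) = 6390 m = 6.39 km

6.39 km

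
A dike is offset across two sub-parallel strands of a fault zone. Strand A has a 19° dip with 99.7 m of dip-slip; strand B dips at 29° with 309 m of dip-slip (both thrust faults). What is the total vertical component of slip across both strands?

182 m

throw_A = 99.7 × sin(19°) = 32.46 m
throw_B = 309 × sin(29°) = 149.8 m
total = 32.46 + 149.8 = 182 m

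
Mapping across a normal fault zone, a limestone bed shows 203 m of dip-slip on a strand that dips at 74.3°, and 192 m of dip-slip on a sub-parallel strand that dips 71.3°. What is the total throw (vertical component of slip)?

throw_A = 203 × sin(74.3°) = 195.4 m
throw_B = 192 × sin(71.3°) = 181.9 m
total = 195.4 + 181.9 = 377 m

377 m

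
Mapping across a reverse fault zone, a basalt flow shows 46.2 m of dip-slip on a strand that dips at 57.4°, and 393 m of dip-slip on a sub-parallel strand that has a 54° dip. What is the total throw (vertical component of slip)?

throw_A = 46.2 × sin(57.4°) = 38.92 m
throw_B = 393 × sin(54°) = 317.9 m
total = 38.92 + 317.9 = 357 m

357 m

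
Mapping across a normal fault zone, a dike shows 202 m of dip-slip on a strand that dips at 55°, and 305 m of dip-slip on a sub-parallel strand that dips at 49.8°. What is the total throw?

398 m

throw_A = 202 × sin(55°) = 165.5 m
throw_B = 305 × sin(49.8°) = 233 m
total = 165.5 + 233 = 398 m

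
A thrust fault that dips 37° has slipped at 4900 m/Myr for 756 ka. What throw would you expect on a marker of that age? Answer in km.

dip-slip = rate × time = 4900 m/Myr × 756 ka = 3704 m
throw = dip-slip × sin(dip) = 3704 × sin(37°) = 2230 m = 2.23 km

2.23 km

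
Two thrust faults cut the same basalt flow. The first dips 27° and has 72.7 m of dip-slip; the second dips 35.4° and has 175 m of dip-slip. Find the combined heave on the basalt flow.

heave_A = 72.7 × cos(27°) = 64.78 m
heave_B = 175 × cos(35.4°) = 142.6 m
total = 64.78 + 142.6 = 207 m

207 m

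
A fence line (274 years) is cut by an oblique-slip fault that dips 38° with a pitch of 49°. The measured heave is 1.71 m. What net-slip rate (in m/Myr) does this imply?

dip-slip = heave / cos(dip) = 1.71 / cos(38°) = 2.170 m
net slip = dip-slip / sin(rake) = 2.170 / sin(49°) = 2.875 m
rate = 2.875 m / 274 years = 0.0105 m/yr = 10500 m/Myr

10500 m/Myr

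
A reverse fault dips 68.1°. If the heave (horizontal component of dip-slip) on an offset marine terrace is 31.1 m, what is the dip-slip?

83.4 m

dip-slip = heave / cos(dip) = 31.1 / cos(68.1°) = 83.4 m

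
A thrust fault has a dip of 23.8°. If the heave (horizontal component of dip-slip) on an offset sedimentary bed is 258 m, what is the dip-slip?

dip-slip = heave / cos(dip) = 258 / cos(23.8°) = 282 m

282 m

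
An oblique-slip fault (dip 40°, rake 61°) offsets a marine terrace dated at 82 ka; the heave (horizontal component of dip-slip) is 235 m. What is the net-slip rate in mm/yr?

dip-slip = heave / cos(dip) = 235 / cos(40°) = 306.8 m
net slip = dip-slip / sin(rake) = 306.8 / sin(61°) = 350.7 m
rate = 350.7 m / 82 ka = 0.00428 m/yr = 4.28 mm/yr

4.28 mm/yr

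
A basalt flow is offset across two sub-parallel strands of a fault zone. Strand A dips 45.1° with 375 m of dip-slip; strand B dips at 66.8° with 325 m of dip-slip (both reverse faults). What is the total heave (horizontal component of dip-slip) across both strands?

393 m

heave_A = 375 × cos(45.1°) = 264.7 m
heave_B = 325 × cos(66.8°) = 128 m
total = 264.7 + 128 = 393 m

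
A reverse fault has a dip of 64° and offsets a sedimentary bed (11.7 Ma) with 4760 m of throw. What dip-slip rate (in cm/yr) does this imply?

dip-slip = throw / sin(dip) = 4760 m / sin(64°) = 5296 m
rate = 5296 m / 11.7 Ma = 0.000453 m/yr = 0.0453 cm/yr

0.0453 cm/yr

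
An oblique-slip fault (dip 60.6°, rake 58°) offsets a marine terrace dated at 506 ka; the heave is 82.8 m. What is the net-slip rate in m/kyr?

dip-slip = heave / cos(dip) = 82.8 / cos(60.6°) = 168.7 m
net slip = dip-slip / sin(rake) = 168.7 / sin(58°) = 198.9 m
rate = 198.9 m / 506 ka = 0.000393 m/yr = 0.393 m/kyr

0.393 m/kyr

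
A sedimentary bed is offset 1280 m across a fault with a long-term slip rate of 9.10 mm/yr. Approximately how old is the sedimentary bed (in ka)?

141 ka

age = offset / rate = 1280 m / (9.10 mm/yr) = 141000 yr = 141 ka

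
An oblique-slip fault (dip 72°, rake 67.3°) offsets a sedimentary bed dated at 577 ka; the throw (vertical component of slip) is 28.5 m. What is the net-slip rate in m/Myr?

56.3 m/Myr

dip-slip = throw / sin(dip) = 28.5 / sin(72°) = 29.97 m
net slip = dip-slip / sin(rake) = 29.97 / sin(67.3°) = 32.48 m
rate = 32.48 m / 577 ka = 0.0000563 m/yr = 56.3 m/Myr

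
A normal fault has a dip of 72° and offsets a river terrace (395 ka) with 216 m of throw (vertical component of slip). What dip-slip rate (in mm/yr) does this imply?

dip-slip = throw / sin(dip) = 216 m / sin(72°) = 227.1 m
rate = 227.1 m / 395 ka = 0.000575 m/yr = 0.575 mm/yr

0.575 mm/yr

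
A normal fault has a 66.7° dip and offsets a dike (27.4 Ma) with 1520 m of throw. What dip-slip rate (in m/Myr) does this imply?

dip-slip = throw / sin(dip) = 1520 m / sin(66.7°) = 1655 m
rate = 1655 m / 27.4 Ma = 0.0000604 m/yr = 60.4 m/Myr

60.4 m/Myr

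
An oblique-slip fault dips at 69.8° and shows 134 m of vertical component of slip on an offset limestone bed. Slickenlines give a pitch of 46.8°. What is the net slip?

dip-slip = throw / sin(dip) = 134 / sin(69.8°) = 142.8 m
net slip = dip-slip / sin(rake) = 142.8 / sin(46.8°) = 196 m

196 m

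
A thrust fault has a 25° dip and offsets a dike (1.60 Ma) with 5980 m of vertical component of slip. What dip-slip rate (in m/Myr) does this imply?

dip-slip = throw / sin(dip) = 5980 m / sin(25°) = 14150 m
rate = 14150 m / 1.60 Ma = 0.00884 m/yr = 8840 m/Myr

8840 m/Myr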